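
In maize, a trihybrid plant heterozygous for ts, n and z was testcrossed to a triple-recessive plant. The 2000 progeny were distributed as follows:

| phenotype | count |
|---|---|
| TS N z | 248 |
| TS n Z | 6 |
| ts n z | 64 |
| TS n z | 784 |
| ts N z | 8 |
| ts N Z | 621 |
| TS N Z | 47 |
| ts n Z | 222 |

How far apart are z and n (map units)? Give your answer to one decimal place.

24.2 map units

The two most frequent reciprocal classes, TS n z and ts N Z, are the parental types, so the F1 was TS n z / ts N Z.
The two rarest classes, TS n Z and ts N z, are the double crossovers. Comparing them with the parentals, only the z allele has switched, so z is the middle locus and the order is ts – z – n.
Crossovers in the z–n interval produce the single-crossover classes TS N z and ts n Z (248 + 222 = 470) plus the double crossovers (14).
RF(z–n) = (470 + 14) / 2000 = 484/2000 = 0.2420 → 24.2 map units.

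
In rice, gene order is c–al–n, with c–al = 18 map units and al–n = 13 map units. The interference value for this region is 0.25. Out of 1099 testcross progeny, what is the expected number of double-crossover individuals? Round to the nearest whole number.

Map distances give recombination frequencies of 0.180 and 0.130 for the two intervals.
With interference 0.25 (so coincidence = 0.75), expected double-crossover frequency = 0.180 × 0.130 × 0.75 = 0.01755.
Expected number = 0.01755 × 1099 = 19.29 ≈ 19.

19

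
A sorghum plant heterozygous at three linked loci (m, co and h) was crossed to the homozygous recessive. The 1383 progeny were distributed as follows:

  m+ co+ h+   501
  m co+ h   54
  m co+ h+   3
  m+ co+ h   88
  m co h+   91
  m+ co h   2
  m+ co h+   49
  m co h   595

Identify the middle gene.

m

The two most frequent reciprocal classes, m co h and m+ co+ h+, are the parental types, so the F1 was m co h / m+ co+ h+.
The two rarest classes, m+ co h and m co+ h+, are the double crossovers. Comparing them with the parentals, only the m allele has switched, so m is the middle locus and the order is h – m – co.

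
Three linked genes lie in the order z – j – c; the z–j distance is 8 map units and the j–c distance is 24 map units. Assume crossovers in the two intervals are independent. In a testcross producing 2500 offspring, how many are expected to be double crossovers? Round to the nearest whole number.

48

Map distances give recombination frequencies of 0.080 and 0.240 for the two intervals.
With no interference, expected double-crossover frequency = 0.080 × 0.240 = 0.01920.
Expected number = 0.01920 × 2500 = 48.00 ≈ 48.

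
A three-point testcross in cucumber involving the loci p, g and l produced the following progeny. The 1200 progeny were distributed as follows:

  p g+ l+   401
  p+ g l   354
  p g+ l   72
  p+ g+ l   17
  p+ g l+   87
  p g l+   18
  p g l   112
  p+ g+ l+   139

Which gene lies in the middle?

g

The two most frequent reciprocal classes, p+ g l and p g+ l+, are the parental types, so the F1 was p+ g l / p g+ l+.
The two rarest classes, p+ g+ l and p g l+, are the double crossovers. Comparing them with the parentals, only the g allele has switched, so g is the middle locus and the order is p – g – l.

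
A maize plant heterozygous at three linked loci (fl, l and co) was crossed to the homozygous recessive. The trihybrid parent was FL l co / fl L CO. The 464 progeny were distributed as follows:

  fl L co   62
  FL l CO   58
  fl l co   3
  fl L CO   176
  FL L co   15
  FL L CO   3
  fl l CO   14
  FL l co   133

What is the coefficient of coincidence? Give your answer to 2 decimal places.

The two rarest classes, fl l co and FL L CO, are the double crossovers. Comparing them with the parentals, only the fl allele has switched, so fl is the middle locus and the order is co – fl – l.
co–fl: (120 + 6)/464 = 0.2716; fl–l: (29 + 6)/464 = 0.0754.
Expected DCO frequency = 0.2716 × 0.0754 ≈ 0.02048; observed = 6/464 ≈ 0.01293.
Coefficient of coincidence = 0.01293/0.02048 ≈ 0.63.

0.63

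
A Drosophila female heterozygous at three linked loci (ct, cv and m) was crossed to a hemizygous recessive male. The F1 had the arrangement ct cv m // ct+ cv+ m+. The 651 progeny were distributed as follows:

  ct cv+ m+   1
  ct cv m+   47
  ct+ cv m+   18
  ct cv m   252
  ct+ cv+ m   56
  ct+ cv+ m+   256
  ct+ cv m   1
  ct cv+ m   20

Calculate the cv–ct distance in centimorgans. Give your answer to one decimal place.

6.1 centimorgans

The two rarest classes, ct+ cv m and ct cv+ m+, are the double crossovers. Comparing them with the parentals, only the ct allele has switched, so ct is the middle locus and the order is m – ct – cv.
Crossovers in the ct–cv interval produce the single-crossover classes ct cv+ m and ct+ cv m+ (20 + 18 = 38) plus the double crossovers (2).
RF(ct–cv) = (38 + 2) / 651 = 40/651 = 0.0614 → 6.1 centimorgans.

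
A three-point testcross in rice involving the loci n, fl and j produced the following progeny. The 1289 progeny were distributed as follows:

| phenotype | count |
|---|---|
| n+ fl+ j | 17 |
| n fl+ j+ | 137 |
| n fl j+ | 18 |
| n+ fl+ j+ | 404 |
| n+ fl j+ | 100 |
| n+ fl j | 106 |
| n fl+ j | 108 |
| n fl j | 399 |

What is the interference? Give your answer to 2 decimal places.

The two most frequent reciprocal classes, n+ fl+ j+ and n fl j, are the parental types, so the F1 was n+ fl+ j+ / n fl j.
The two rarest classes, n+ fl+ j and n fl j+, are the double crossovers. Comparing them with the parentals, only the j allele has switched, so j is the middle locus and the order is n – j – fl.
n–j: (243 + 35)/1289 = 0.2157; j–fl: (208 + 35)/1289 = 0.1885.
Expected DCO frequency = 0.2157 × 0.1885 ≈ 0.04066; observed = 35/1289 ≈ 0.02715.
Coefficient of coincidence = 0.02715/0.04066 ≈ 0.67; interference = 1 − 0.67 = 0.33.

0.33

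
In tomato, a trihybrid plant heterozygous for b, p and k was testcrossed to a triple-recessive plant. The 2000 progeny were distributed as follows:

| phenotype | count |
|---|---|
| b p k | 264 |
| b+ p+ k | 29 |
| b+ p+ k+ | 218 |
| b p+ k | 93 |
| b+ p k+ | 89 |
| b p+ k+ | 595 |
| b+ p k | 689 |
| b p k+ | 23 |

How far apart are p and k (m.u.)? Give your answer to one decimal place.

The two most frequent reciprocal classes, b+ p k and b p+ k+, are the parental types, so the F1 was b+ p k / b p+ k+.
The two rarest classes, b+ p+ k and b p k+, are the double crossovers. Comparing them with the parentals, only the p allele has switched, so p is the middle locus and the order is b – p – k.
Crossovers in the p–k interval produce the single-crossover classes b+ p k+ and b p+ k (89 + 93 = 182) plus the double crossovers (52).
RF(p–k) = (182 + 52) / 2000 = 234/2000 = 0.1170 → 11.7 m.u.

11.7 m.u.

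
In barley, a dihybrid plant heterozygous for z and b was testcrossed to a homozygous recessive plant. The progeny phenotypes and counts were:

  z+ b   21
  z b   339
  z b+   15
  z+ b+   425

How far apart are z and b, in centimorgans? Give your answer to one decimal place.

The two most frequent classes, z+ b+ (425) and z b (339), are the parental types, so the F1 was z+ b+ / z b.
The recombinant classes are z+ b and z b+: 21 + 15 = 36.
Recombination frequency = 36/800 = 0.0450 ≈ 4.5%, i.e. 4.5 centimorgans.

4.5 centimorgans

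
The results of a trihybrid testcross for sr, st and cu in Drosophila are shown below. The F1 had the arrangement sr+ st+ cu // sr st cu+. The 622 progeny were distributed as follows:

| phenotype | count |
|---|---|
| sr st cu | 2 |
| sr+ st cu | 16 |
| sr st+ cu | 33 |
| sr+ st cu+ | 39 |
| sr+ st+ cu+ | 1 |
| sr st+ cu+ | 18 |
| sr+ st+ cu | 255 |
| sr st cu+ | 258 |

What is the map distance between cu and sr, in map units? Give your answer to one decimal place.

The two rarest classes, sr+ st+ cu+ and sr st cu, are the double crossovers. Comparing them with the parentals, only the cu allele has switched, so cu is the middle locus and the order is st – cu – sr.
Crossovers in the cu–sr interval produce the single-crossover classes sr st+ cu and sr+ st cu+ (33 + 39 = 72) plus the double crossovers (3).
RF(cu–sr) = (72 + 3) / 622 = 75/622 = 0.1206 → 12.1 map units.

12.1 map units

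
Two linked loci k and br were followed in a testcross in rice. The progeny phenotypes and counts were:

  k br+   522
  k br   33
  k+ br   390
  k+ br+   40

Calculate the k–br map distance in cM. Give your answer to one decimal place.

7.4 cM

The two most frequent classes, k+ br (390) and k br+ (522), are the parental types, so the F1 was k+ br / k br+.
The recombinant classes are k+ br+ and k br: 40 + 33 = 73.
Recombination frequency = 73/985 = 0.0741 ≈ 7.4%, i.e. 7.4 cM.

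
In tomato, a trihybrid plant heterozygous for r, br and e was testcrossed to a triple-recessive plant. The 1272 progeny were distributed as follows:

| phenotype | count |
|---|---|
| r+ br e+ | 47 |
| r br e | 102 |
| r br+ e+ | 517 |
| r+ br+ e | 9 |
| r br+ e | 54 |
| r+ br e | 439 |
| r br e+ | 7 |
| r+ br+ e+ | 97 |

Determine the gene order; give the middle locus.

The two most frequent reciprocal classes, r+ br e and r br+ e+, are the parental types, so the F1 was r+ br e / r br+ e+.
The two rarest classes, r+ br+ e and r br e+, are the double crossovers. Comparing them with the parentals, only the br allele has switched, so br is the middle locus and the order is r – br – e.

br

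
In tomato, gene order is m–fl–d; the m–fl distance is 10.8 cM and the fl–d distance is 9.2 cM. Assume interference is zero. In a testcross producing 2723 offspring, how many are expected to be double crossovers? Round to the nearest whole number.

27

Map distances give recombination frequencies of 0.108 and 0.092 for the two intervals.
With no interference, expected double-crossover frequency = 0.108 × 0.092 = 0.00994.
Expected number = 0.00994 × 2723 = 27.06 ≈ 27.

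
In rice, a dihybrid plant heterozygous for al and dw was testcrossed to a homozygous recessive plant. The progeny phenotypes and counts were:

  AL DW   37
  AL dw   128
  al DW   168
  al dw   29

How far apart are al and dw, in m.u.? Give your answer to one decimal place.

The two most frequent classes, AL dw (128) and al DW (168), are the parental types, so the F1 was AL dw / al DW.
The recombinant classes are AL DW and al dw: 37 + 29 = 66.
Recombination frequency = 66/362 = 0.1823 ≈ 18.2%, i.e. 18.2 m.u.

18.2 m.u.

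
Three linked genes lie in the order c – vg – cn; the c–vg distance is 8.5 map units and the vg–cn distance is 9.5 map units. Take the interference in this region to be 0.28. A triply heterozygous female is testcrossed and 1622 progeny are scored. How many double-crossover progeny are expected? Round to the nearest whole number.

9

Map distances give recombination frequencies of 0.085 and 0.095 for the two intervals.
With interference 0.28 (so coincidence = 0.72), expected double-crossover frequency = 0.085 × 0.095 × 0.72 = 0.00581.
Expected number = 0.00581 × 1622 = 9.43 ≈ 9.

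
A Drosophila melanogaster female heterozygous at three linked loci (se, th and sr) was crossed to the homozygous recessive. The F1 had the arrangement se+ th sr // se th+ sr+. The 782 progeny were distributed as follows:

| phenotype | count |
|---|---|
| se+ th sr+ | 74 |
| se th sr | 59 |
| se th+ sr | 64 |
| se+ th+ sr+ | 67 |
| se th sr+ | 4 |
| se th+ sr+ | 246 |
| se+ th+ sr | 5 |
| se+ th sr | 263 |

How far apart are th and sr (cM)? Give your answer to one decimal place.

The two rarest classes, se+ th+ sr and se th sr+, are the double crossovers. Comparing them with the parentals, only the th allele has switched, so th is the middle locus and the order is se – th – sr.
Crossovers in the th–sr interval produce the single-crossover classes se+ th sr+ and se th+ sr (74 + 64 = 138) plus the double crossovers (9).
RF(th–sr) = (138 + 9) / 782 = 147/782 = 0.1880 → 18.8 cM.

18.8 cM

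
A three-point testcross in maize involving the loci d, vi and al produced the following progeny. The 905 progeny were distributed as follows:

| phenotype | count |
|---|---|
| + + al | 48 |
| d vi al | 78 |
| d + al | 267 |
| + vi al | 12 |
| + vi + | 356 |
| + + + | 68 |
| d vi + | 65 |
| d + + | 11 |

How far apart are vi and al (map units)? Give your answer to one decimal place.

The two most frequent reciprocal classes, d + al and + vi +, are the parental types, so the F1 was d + al / + vi +.
The two rarest classes, d + + and + vi al, are the double crossovers. Comparing them with the parentals, only the al allele has switched, so al is the middle locus and the order is vi – al – d.
Crossovers in the vi–al interval produce the single-crossover classes d vi al and + + + (78 + 68 = 146) plus the double crossovers (23).
RF(vi–al) = (146 + 23) / 905 = 169/905 = 0.1867 → 18.7 map units.

18.7 map units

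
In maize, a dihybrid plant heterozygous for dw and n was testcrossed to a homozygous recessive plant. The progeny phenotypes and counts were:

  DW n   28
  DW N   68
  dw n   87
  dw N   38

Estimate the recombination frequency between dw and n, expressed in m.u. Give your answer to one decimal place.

29.9 m.u.

The two most frequent classes, DW N (68) and dw n (87), are the parental types, so the F1 was DW N / dw n.
The recombinant classes are DW n and dw N: 28 + 38 = 66.
Recombination frequency = 66/221 = 0.2986 ≈ 29.9%, i.e. 29.9 m.u.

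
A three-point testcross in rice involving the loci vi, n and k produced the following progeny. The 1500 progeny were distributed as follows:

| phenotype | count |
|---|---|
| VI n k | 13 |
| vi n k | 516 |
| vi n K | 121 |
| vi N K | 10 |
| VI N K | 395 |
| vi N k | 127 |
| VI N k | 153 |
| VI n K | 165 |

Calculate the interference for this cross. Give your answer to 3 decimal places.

The two most frequent reciprocal classes, vi n k and VI N K, are the parental types, so the F1 was vi n k / VI N K.
The two rarest classes, VI n k and vi N K, are the double crossovers. Comparing them with the parentals, only the vi allele has switched, so vi is the middle locus and the order is n – vi – k.
n–vi: (292 + 23)/1500 = 0.2100; vi–k: (274 + 23)/1500 = 0.1980.
Expected DCO frequency = 0.2100 × 0.1980 ≈ 0.04158; observed = 23/1500 ≈ 0.01533.
Coefficient of coincidence = 0.01533/0.04158 ≈ 0.369; interference = 1 − 0.369 = 0.631.

0.631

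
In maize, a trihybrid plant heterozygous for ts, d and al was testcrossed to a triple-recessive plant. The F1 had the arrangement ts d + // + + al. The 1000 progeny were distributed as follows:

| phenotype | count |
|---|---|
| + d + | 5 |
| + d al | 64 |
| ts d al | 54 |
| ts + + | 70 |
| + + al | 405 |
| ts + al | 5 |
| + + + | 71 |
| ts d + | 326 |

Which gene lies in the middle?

The two rarest classes, + d + and ts + al, are the double crossovers. Comparing them with the parentals, only the ts allele has switched, so ts is the middle locus and the order is d – ts – al.

ts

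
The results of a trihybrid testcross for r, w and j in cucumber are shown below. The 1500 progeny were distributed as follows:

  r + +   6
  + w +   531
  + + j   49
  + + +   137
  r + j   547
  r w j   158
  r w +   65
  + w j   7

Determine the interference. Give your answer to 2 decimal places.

The two most frequent reciprocal classes, r + j and + w +, are the parental types, so the F1 was r + j / + w +.
The two rarest classes, r + + and + w j, are the double crossovers. Comparing them with the parentals, only the j allele has switched, so j is the middle locus and the order is r – j – w.
r–j: (114 + 13)/1500 = 0.0847; j–w: (295 + 13)/1500 = 0.2053.
Expected DCO frequency = 0.0847 × 0.2053 ≈ 0.01739; observed = 13/1500 ≈ 0.00867.
Coefficient of coincidence = 0.00867/0.01739 ≈ 0.50; interference = 1 − 0.50 = 0.50.

0.50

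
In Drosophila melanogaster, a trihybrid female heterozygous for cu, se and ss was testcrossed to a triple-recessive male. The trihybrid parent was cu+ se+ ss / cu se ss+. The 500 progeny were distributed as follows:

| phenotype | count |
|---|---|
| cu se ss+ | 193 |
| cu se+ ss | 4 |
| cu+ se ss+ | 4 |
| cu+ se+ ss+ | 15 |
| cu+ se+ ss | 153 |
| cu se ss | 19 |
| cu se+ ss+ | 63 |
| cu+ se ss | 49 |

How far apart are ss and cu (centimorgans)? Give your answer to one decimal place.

8.4 centimorgans

The two rarest classes, cu se+ ss and cu+ se ss+, are the double crossovers. Comparing them with the parentals, only the cu allele has switched, so cu is the middle locus and the order is se – cu – ss.
Crossovers in the cu–ss interval produce the single-crossover classes cu+ se+ ss+ and cu se ss (15 + 19 = 34) plus the double crossovers (8).
RF(cu–ss) = (34 + 8) / 500 = 42/500 = 0.0840 → 8.4 centimorgans.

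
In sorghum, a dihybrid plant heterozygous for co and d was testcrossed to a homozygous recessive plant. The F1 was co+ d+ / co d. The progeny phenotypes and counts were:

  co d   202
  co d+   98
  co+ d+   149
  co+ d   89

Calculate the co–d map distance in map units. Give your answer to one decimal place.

34.8 map units

The recombinant classes are co+ d and co d+: 89 + 98 = 187.
Recombination frequency = 187/538 = 0.3476 ≈ 34.8%, i.e. 34.8 map units.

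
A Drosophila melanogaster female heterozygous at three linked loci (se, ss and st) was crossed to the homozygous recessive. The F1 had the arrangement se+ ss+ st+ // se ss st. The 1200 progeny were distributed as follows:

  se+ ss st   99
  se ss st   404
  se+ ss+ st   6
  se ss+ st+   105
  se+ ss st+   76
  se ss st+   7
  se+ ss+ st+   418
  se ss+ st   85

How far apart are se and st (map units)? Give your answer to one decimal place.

The two rarest classes, se+ ss+ st and se ss st+, are the double crossovers. Comparing them with the parentals, only the st allele has switched, so st is the middle locus and the order is se – st – ss.
Crossovers in the se–st interval produce the single-crossover classes se ss+ st+ and se+ ss st (105 + 99 = 204) plus the double crossovers (13).
RF(se–st) = (204 + 13) / 1200 = 217/1200 = 0.1808 → 18.1 map units.

18.1 map units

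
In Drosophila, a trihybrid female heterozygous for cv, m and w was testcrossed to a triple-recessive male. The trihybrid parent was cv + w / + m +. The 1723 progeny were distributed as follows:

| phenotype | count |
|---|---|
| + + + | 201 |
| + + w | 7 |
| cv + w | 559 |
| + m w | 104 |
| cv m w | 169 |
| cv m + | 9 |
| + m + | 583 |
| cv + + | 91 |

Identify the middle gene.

The two rarest classes, + + w and cv m +, are the double crossovers. Comparing them with the parentals, only the cv allele has switched, so cv is the middle locus and the order is w – cv – m.

cv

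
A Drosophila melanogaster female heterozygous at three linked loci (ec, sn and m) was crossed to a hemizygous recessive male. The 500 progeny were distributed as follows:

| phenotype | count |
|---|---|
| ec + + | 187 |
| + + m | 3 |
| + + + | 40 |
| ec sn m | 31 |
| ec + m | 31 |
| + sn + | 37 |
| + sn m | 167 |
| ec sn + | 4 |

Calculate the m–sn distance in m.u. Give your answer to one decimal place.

15.0 m.u.

The two most frequent reciprocal classes, ec + + and + sn m, are the parental types, so the F1 was ec + + / + sn m.
The two rarest classes, ec sn + and + + m, are the double crossovers. Comparing them with the parentals, only the sn allele has switched, so sn is the middle locus and the order is m – sn – ec.
Crossovers in the m–sn interval produce the single-crossover classes ec + m and + sn + (31 + 37 = 68) plus the double crossovers (7).
RF(m–sn) = (68 + 7) / 500 = 75/500 = 0.1500 → 15.0 m.u.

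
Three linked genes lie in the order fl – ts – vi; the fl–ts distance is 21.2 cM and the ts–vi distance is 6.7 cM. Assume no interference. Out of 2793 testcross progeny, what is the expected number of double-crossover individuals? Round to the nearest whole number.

40

Map distances give recombination frequencies of 0.212 and 0.067 for the two intervals.
With no interference, expected double-crossover frequency = 0.212 × 0.067 = 0.01420.
Expected number = 0.01420 × 2793 = 39.67 ≈ 40.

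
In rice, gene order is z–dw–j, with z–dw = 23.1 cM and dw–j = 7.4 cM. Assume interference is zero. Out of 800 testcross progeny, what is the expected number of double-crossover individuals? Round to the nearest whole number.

14

Map distances give recombination frequencies of 0.231 and 0.074 for the two intervals.
With no interference, expected double-crossover frequency = 0.231 × 0.074 = 0.01709.
Expected number = 0.01709 × 800 = 13.68 ≈ 14.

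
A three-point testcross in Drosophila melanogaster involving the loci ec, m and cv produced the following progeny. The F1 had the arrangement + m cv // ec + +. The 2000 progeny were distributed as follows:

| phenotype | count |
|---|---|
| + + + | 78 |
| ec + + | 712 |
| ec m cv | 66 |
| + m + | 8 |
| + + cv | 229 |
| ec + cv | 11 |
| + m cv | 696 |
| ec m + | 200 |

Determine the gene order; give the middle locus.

The two rarest classes, + m + and ec + cv, are the double crossovers. Comparing them with the parentals, only the cv allele has switched, so cv is the middle locus and the order is m – cv – ec.

cv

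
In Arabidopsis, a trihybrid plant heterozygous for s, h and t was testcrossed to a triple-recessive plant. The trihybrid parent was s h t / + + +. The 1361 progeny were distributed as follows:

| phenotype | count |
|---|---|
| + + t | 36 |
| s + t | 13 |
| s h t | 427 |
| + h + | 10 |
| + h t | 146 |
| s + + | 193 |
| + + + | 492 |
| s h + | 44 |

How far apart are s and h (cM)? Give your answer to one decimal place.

The two rarest classes, s + t and + h +, are the double crossovers. Comparing them with the parentals, only the h allele has switched, so h is the middle locus and the order is t – h – s.
Crossovers in the h–s interval produce the single-crossover classes + h t and s + + (146 + 193 = 339) plus the double crossovers (23).
RF(h–s) = (339 + 23) / 1361 = 362/1361 = 0.2660 → 26.6 cM.

26.6 cM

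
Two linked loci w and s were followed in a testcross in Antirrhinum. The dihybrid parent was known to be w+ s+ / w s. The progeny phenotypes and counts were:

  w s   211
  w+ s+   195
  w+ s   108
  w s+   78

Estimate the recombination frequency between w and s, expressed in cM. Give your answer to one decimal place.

31.4 cM

The recombinant classes are w+ s and w s+: 108 + 78 = 186.
Recombination frequency = 186/592 = 0.3142 ≈ 31.4%, i.e. 31.4 cM.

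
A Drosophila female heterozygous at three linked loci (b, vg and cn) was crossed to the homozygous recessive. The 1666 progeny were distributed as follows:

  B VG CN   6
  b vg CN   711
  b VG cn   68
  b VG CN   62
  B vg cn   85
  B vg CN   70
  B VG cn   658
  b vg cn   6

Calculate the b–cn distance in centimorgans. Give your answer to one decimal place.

9.0 centimorgans

The two most frequent reciprocal classes, B VG cn and b vg CN, are the parental types, so the F1 was B VG cn / b vg CN.
The two rarest classes, B VG CN and b vg cn, are the double crossovers. Comparing them with the parentals, only the cn allele has switched, so cn is the middle locus and the order is vg – cn – b.
Crossovers in the cn–b interval produce the single-crossover classes b VG cn and B vg CN (68 + 70 = 138) plus the double crossovers (12).
RF(cn–b) = (138 + 12) / 1666 = 150/1666 = 0.0900 → 9.0 centimorgans.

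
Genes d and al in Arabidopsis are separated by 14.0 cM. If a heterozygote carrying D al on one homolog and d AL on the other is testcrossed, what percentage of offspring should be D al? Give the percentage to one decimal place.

A map distance of 14.0 cM corresponds to a recombination frequency of 0.140.
The F1 is D al / d AL, so D al is a parental gamete class with expected frequency (1 − r)/2 = 0.860/2 = 0.4300.
That is 0.4300 = 43.0% of the progeny.

43.0%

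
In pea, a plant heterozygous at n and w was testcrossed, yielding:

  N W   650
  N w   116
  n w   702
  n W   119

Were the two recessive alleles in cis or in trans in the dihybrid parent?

cis

The two most frequent classes are N W (650) and n w (702); these are the parental (non-recombinant) types.
So the F1 carried N W on one chromosome and n w on the other — the recessive alleles are on the same chromosome (cis / coupling).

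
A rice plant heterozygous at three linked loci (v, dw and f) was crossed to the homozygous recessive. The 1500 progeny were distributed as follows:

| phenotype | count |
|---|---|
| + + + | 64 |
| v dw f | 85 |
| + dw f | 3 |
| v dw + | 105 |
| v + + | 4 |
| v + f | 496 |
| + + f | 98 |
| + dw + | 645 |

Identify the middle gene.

f

The two most frequent reciprocal classes, + dw + and v + f, are the parental types, so the F1 was + dw + / v + f.
The two rarest classes, + dw f and v + +, are the double crossovers. Comparing them with the parentals, only the f allele has switched, so f is the middle locus and the order is v – f – dw.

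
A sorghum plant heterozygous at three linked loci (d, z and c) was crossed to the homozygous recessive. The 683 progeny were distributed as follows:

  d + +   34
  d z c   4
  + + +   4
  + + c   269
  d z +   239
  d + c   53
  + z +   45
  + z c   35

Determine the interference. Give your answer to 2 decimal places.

The two most frequent reciprocal classes, + + c and d z +, are the parental types, so the F1 was + + c / d z +.
The two rarest classes, + + + and d z c, are the double crossovers. Comparing them with the parentals, only the c allele has switched, so c is the middle locus and the order is z – c – d.
z–c: (69 + 8)/683 = 0.1127; c–d: (98 + 8)/683 = 0.1552.
Expected DCO frequency = 0.1127 × 0.1552 ≈ 0.01749; observed = 8/683 ≈ 0.01171.
Coefficient of coincidence = 0.01171/0.01749 ≈ 0.67; interference = 1 − 0.67 = 0.33.

0.33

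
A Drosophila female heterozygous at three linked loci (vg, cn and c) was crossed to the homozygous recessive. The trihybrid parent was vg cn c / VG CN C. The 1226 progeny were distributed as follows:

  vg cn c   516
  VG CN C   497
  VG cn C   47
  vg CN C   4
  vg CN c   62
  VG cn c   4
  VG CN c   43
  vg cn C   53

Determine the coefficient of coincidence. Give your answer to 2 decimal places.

0.81

The two rarest classes, VG cn c and vg CN C, are the double crossovers. Comparing them with the parentals, only the vg allele has switched, so vg is the middle locus and the order is cn – vg – c.
cn–vg: (109 + 8)/1226 = 0.0954; vg–c: (96 + 8)/1226 = 0.0848.
Expected DCO frequency = 0.0954 × 0.0848 ≈ 0.00809; observed = 8/1226 ≈ 0.00653.
Coefficient of coincidence = 0.00653/0.00809 ≈ 0.81.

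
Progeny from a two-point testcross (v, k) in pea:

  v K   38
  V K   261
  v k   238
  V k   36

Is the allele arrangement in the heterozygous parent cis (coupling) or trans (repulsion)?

The two most frequent classes are V K (261) and v k (238); these are the parental (non-recombinant) types.
So the F1 carried V K on one chromosome and v k on the other — the recessive alleles are on the same chromosome (cis / coupling).

cis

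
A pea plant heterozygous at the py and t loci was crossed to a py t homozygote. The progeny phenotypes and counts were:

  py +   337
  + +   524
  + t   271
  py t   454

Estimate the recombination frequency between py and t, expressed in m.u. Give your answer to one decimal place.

The two most frequent classes, + + (524) and py t (454), are the parental types, so the F1 was + + / py t.
The recombinant classes are + t and py +: 271 + 337 = 608.
Recombination frequency = 608/1586 = 0.3834 ≈ 38.3%, i.e. 38.3 m.u.

38.3 m.u.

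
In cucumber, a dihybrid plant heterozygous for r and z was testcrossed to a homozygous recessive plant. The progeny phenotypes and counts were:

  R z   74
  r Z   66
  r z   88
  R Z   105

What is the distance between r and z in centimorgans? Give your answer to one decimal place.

42.0 centimorgans

The two most frequent classes, R Z (105) and r z (88), are the parental types, so the F1 was R Z / r z.
The recombinant classes are R z and r Z: 74 + 66 = 140.
Recombination frequency = 140/333 = 0.4204 ≈ 42.0%, i.e. 42.0 centimorgans.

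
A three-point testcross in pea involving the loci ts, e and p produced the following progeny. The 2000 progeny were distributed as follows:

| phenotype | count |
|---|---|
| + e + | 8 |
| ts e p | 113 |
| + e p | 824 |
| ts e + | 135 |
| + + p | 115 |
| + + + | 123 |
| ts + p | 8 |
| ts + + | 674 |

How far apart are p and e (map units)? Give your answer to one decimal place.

The two most frequent reciprocal classes, + e p and ts + +, are the parental types, so the F1 was + e p / ts + +.
The two rarest classes, + e + and ts + p, are the double crossovers. Comparing them with the parentals, only the p allele has switched, so p is the middle locus and the order is e – p – ts.
Crossovers in the e–p interval produce the single-crossover classes + + p and ts e + (115 + 135 = 250) plus the double crossovers (16).
RF(e–p) = (250 + 16) / 2000 = 266/2000 = 0.1330 → 13.3 map units.

13.3 map units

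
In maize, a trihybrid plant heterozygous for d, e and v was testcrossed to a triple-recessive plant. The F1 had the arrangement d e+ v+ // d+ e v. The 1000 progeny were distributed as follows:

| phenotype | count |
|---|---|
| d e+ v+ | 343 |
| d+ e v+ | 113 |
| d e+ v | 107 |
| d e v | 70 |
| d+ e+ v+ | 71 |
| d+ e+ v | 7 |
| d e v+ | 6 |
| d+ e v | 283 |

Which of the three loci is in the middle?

e

The two rarest classes, d e v+ and d+ e+ v, are the double crossovers. Comparing them with the parentals, only the e allele has switched, so e is the middle locus and the order is d – e – v.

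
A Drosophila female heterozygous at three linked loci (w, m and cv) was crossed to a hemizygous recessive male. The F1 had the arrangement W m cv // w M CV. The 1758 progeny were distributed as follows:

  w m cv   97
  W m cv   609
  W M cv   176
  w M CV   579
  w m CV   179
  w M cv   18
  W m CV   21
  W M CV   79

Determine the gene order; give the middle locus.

The two rarest classes, W m CV and w M cv, are the double crossovers. Comparing them with the parentals, only the cv allele has switched, so cv is the middle locus and the order is m – cv – w.

cv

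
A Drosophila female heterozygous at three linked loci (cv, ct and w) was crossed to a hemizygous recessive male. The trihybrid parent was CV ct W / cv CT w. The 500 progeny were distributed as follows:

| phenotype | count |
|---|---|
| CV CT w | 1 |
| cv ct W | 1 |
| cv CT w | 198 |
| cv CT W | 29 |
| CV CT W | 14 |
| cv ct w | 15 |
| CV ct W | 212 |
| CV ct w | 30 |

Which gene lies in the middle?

The two rarest classes, cv ct W and CV CT w, are the double crossovers. Comparing them with the parentals, only the cv allele has switched, so cv is the middle locus and the order is w – cv – ct.

cv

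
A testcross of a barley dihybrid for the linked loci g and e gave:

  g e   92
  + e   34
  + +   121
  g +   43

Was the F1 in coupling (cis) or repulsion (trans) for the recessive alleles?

cis

The two most frequent classes are + + (121) and g e (92); these are the parental (non-recombinant) types.
So the F1 carried + + on one chromosome and g e on the other — the recessive alleles are on the same chromosome (cis / coupling).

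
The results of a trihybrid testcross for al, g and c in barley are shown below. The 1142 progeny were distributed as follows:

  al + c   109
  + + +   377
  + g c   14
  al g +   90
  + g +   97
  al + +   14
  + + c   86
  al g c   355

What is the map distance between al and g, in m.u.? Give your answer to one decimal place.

The two most frequent reciprocal classes, al g c and + + +, are the parental types, so the F1 was al g c / + + +.
The two rarest classes, + g c and al + +, are the double crossovers. Comparing them with the parentals, only the al allele has switched, so al is the middle locus and the order is g – al – c.
Crossovers in the g–al interval produce the single-crossover classes al + c and + g + (109 + 97 = 206) plus the double crossovers (28).
RF(g–al) = (206 + 28) / 1142 = 234/1142 = 0.2049 → 20.5 m.u.

20.5 m.u.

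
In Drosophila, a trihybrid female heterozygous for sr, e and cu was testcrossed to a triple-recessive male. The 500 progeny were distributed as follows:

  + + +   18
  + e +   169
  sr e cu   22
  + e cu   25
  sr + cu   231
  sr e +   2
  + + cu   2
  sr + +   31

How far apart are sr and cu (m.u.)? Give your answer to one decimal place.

The two most frequent reciprocal classes, + e + and sr + cu, are the parental types, so the F1 was + e + / sr + cu.
The two rarest classes, sr e + and + + cu, are the double crossovers. Comparing them with the parentals, only the sr allele has switched, so sr is the middle locus and the order is cu – sr – e.
Crossovers in the cu–sr interval produce the single-crossover classes + e cu and sr + + (25 + 31 = 56) plus the double crossovers (4).
RF(cu–sr) = (56 + 4) / 500 = 60/500 = 0.1200 → 12.0 m.u.

12.0 m.u.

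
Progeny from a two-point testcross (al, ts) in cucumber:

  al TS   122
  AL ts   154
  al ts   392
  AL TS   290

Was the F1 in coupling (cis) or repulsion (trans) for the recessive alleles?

The two most frequent classes are AL TS (290) and al ts (392); these are the parental (non-recombinant) types.
So the F1 carried AL TS on one chromosome and al ts on the other — the recessive alleles are on the same chromosome (cis / coupling).

cis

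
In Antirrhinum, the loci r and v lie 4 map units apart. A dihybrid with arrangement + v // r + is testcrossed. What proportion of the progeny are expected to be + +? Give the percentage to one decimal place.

2.0%

A map distance of 4 map units corresponds to a recombination frequency of 0.040.
The F1 is + v / r +, so + + is a recombinant gamete class with expected frequency r/2 = 0.040/2 = 0.0200.
That is 0.0200 = 2.0% of the progeny.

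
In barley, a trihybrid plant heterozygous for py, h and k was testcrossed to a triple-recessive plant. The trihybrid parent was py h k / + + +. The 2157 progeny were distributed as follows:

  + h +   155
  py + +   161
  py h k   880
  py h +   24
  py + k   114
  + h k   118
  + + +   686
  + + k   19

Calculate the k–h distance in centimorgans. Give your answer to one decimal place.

The two rarest classes, py h + and + + k, are the double crossovers. Comparing them with the parentals, only the k allele has switched, so k is the middle locus and the order is py – k – h.
Crossovers in the k–h interval produce the single-crossover classes py + k and + h + (114 + 155 = 269) plus the double crossovers (43).
RF(k–h) = (269 + 43) / 2157 = 312/2157 = 0.1446 → 14.5 centimorgans.

14.5 centimorgans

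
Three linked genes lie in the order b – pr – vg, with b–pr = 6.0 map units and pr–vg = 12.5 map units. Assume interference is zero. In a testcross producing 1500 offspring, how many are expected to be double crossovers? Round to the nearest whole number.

11

Map distances give recombination frequencies of 0.060 and 0.125 for the two intervals.
With no interference, expected double-crossover frequency = 0.060 × 0.125 = 0.00750.
Expected number = 0.00750 × 1500 = 11.25 ≈ 11.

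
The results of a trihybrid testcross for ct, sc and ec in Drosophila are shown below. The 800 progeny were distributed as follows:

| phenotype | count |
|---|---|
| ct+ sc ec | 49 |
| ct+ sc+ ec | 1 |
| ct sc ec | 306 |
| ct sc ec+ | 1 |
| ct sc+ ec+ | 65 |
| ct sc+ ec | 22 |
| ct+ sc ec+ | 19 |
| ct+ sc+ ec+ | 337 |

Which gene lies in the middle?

The two most frequent reciprocal classes, ct sc ec and ct+ sc+ ec+, are the parental types, so the F1 was ct sc ec / ct+ sc+ ec+.
The two rarest classes, ct sc ec+ and ct+ sc+ ec, are the double crossovers. Comparing them with the parentals, only the ec allele has switched, so ec is the middle locus and the order is sc – ec – ct.

ec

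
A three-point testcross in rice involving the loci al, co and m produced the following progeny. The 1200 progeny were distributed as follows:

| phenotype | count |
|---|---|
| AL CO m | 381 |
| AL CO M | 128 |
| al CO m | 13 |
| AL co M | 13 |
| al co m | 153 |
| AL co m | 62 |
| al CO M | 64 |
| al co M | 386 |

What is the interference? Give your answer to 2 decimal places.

The two most frequent reciprocal classes, AL CO m and al co M, are the parental types, so the F1 was AL CO m / al co M.
The two rarest classes, al CO m and AL co M, are the double crossovers. Comparing them with the parentals, only the al allele has switched, so al is the middle locus and the order is m – al – co.
m–al: (281 + 26)/1200 = 0.2558; al–co: (126 + 26)/1200 = 0.1267.
Expected DCO frequency = 0.2558 × 0.1267 ≈ 0.03241; observed = 26/1200 ≈ 0.02167.
Coefficient of coincidence = 0.02167/0.03241 ≈ 0.67; interference = 1 − 0.67 = 0.33.

0.33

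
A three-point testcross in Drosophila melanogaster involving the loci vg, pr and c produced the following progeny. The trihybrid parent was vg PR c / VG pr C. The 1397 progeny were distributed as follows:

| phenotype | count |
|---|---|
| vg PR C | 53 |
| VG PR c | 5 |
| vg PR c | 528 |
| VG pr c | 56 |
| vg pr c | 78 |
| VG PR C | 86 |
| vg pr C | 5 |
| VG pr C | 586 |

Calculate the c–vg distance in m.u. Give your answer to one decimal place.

The two rarest classes, VG PR c and vg pr C, are the double crossovers. Comparing them with the parentals, only the vg allele has switched, so vg is the middle locus and the order is c – vg – pr.
Crossovers in the c–vg interval produce the single-crossover classes vg PR C and VG pr c (53 + 56 = 109) plus the double crossovers (10).
RF(c–vg) = (109 + 10) / 1397 = 119/1397 = 0.0852 → 8.5 m.u.

8.5 m.u.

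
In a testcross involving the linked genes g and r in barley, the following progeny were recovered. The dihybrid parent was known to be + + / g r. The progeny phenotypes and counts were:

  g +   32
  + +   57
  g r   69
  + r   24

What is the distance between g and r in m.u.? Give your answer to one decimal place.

30.8 m.u.

The recombinant classes are + r and g +: 24 + 32 = 56.
Recombination frequency = 56/182 = 0.3077 ≈ 30.8%, i.e. 30.8 m.u.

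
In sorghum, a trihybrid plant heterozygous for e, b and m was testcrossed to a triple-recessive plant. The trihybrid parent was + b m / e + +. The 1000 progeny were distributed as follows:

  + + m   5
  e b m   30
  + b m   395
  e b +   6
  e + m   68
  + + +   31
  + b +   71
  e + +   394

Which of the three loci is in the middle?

The two rarest classes, + + m and e b +, are the double crossovers. Comparing them with the parentals, only the b allele has switched, so b is the middle locus and the order is m – b – e.

b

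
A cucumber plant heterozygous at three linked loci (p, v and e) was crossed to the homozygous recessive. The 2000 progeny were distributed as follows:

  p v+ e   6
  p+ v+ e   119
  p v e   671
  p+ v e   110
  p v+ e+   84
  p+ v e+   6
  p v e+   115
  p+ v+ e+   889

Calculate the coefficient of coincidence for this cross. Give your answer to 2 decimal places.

0.47

The two most frequent reciprocal classes, p v e and p+ v+ e+, are the parental types, so the F1 was p v e / p+ v+ e+.
The two rarest classes, p v+ e and p+ v e+, are the double crossovers. Comparing them with the parentals, only the v allele has switched, so v is the middle locus and the order is p – v – e.
p–v: (194 + 12)/2000 = 0.1030; v–e: (234 + 12)/2000 = 0.1230.
Expected DCO frequency = 0.1030 × 0.1230 ≈ 0.01267; observed = 12/2000 ≈ 0.00600.
Coefficient of coincidence = 0.00600/0.01267 ≈ 0.47.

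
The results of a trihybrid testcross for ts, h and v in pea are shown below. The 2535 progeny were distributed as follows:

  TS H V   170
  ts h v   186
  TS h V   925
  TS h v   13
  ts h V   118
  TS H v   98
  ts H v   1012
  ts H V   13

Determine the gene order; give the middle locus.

v

The two most frequent reciprocal classes, ts H v and TS h V, are the parental types, so the F1 was ts H v / TS h V.
The two rarest classes, ts H V and TS h v, are the double crossovers. Comparing them with the parentals, only the v allele has switched, so v is the middle locus and the order is h – v – ts.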